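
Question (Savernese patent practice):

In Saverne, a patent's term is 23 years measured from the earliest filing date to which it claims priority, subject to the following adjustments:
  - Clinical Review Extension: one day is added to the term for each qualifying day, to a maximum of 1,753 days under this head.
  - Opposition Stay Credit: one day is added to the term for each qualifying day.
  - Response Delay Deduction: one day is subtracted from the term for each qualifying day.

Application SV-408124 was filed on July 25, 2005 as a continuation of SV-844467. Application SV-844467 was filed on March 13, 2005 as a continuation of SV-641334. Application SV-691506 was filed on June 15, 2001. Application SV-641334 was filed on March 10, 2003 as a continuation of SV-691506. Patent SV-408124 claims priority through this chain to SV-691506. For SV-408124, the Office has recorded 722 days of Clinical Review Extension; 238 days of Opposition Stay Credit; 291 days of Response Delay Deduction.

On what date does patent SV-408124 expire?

April 15, 2026

Earliest priority filing: 15 June 2001.
Base term: 15 June 2001 + 23 years → 15 June 2024.
Clinical Review Extension: 722 days (within the 1753-day cap) → +722 days → 7 June 2026.
Opposition Stay Credit: +238 days → 31 January 2027.
Response Delay Deduction: −291 days → 15 April 2026.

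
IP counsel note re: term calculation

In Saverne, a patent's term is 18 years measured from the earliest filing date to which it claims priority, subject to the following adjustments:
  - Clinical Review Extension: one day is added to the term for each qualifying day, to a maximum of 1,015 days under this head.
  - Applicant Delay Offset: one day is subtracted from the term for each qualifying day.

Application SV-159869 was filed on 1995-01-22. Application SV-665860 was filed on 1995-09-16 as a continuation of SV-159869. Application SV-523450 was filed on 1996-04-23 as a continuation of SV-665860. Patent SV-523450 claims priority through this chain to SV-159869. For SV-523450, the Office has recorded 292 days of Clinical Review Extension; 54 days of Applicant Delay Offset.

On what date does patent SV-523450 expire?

Earliest priority filing: 22 January 1995.
Base term: 22 January 1995 + 18 years → 22 January 2013.
Clinical Review Extension: 292 days (within the 1015-day cap) → +292 days → 10 November 2013.
Applicant Delay Offset: −54 days → 17 September 2013.

September 17, 2013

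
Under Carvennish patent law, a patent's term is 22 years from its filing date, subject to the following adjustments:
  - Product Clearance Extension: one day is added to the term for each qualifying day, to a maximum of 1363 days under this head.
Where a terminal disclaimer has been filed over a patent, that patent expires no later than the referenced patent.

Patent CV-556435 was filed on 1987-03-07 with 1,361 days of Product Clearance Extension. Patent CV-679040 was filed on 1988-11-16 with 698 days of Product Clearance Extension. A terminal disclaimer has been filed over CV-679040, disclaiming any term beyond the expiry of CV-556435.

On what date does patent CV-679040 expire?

Natural term of CV-679040:
  Base: filing + 22 years → 16 November 2010.
  Product Clearance Extension: 698 days (within the 1363-day cap) → +698 days → 14 October 2012.
Expiry of referenced patent CV-556435:
  Base: filing + 22 years → 7 March 2009.
  Product Clearance Extension: 1361 days (within the 1363-day cap) → +1361 days → 27 November 2012.
Terminal disclaimer: CV-679040 expires on the earlier of 14 October 2012 and 27 November 2012.

2012-10-14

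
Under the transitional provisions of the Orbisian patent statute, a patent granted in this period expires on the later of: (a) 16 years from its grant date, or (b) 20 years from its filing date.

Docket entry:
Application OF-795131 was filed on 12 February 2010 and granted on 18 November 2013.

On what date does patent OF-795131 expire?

February 12, 2030

(a) grant + 16 years → 18 November 2029.
(b) filing + 20 years → 12 February 2030.
Later of the two: 12 February 2030.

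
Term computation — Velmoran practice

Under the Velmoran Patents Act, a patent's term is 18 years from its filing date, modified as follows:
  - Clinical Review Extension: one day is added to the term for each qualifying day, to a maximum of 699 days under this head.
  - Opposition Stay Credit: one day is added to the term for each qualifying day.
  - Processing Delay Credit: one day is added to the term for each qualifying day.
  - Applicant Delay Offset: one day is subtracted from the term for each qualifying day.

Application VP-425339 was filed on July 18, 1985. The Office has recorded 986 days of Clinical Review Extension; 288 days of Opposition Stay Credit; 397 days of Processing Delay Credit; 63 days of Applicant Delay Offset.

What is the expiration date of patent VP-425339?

Base term: filing date + 18 years → 18 July 2003.
Clinical Review Extension: 986 days claimed exceeds the 699-day cap, so +699 days → 16 June 2005.
Opposition Stay Credit: +288 days → 31 March 2006.
Processing Delay Credit: +397 days → 2 May 2007.
Applicant Delay Offset: −63 days → 28 February 2007.

2007-02-28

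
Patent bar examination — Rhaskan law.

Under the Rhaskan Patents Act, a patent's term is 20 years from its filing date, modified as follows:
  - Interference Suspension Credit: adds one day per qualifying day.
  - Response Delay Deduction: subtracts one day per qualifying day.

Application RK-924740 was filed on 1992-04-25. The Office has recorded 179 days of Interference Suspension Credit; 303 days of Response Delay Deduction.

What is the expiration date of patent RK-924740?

Base term: filing date + 20 years → 25 April 2012.
Interference Suspension Credit: +179 days → 21 October 2012.
Response Delay Deduction: −303 days → 23 December 2011.

2011-12-23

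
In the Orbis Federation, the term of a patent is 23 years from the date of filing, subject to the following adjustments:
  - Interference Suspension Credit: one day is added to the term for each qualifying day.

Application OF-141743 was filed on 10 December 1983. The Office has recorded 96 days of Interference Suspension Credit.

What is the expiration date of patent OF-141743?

Base term: filing date + 23 years → 10 December 2006.
Interference Suspension Credit: +96 days → 16 March 2007.

March 16, 2007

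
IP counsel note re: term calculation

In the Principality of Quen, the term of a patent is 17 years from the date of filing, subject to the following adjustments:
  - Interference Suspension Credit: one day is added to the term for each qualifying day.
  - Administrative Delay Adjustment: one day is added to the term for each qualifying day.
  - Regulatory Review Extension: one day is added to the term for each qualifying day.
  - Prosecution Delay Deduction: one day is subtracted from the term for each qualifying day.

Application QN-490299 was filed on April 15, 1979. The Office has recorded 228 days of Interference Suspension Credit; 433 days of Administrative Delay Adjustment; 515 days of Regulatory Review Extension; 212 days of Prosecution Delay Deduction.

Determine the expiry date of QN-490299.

December 5, 1998

Base term: filing date + 17 years → 15 April 1996.
Interference Suspension Credit: +228 days → 29 November 1996.
Administrative Delay Adjustment: +433 days → 5 February 1998.
Regulatory Review Extension: +515 days → 5 July 1999.
Prosecution Delay Deduction: −212 days → 5 December 1998.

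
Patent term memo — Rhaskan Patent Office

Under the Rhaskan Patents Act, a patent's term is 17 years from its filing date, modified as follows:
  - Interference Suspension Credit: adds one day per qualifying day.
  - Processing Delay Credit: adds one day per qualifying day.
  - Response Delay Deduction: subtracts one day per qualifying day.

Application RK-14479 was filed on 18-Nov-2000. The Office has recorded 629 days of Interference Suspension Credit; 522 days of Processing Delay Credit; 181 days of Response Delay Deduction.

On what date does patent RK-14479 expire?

Base term: filing date + 17 years → 18 November 2017.
Interference Suspension Credit: +629 days → 9 August 2019.
Processing Delay Credit: +522 days → 12 January 2021.
Response Delay Deduction: −181 days → 15 July 2020.

July 15, 2020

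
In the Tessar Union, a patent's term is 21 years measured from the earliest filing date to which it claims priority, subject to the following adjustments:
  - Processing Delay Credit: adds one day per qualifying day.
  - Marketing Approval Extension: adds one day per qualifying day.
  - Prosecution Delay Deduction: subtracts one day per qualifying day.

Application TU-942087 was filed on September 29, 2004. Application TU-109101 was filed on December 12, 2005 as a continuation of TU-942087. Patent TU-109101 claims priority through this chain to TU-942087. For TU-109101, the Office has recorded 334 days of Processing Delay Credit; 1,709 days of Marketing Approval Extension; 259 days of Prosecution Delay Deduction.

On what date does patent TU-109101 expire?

2030-08-18

Earliest priority filing: 29 September 2004.
Base term: 29 September 2004 + 21 years → 29 September 2025.
Processing Delay Credit: +334 days → 29 August 2026.
Marketing Approval Extension: +1709 days → 4 May 2031.
Prosecution Delay Deduction: −259 days → 18 August 2030.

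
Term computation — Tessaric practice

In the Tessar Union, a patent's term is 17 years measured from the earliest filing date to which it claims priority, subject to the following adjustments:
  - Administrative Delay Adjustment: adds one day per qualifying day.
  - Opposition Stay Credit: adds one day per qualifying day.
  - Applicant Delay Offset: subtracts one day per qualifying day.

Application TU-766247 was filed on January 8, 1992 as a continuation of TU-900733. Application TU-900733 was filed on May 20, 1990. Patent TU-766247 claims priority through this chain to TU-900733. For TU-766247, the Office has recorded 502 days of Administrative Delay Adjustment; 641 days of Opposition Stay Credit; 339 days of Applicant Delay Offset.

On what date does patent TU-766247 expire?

2009-08-01

Earliest priority filing: 20 May 1990.
Base term: 20 May 1990 + 17 years → 20 May 2007.
Administrative Delay Adjustment: +502 days → 3 October 2008.
Opposition Stay Credit: +641 days → 6 July 2010.
Applicant Delay Offset: −339 days → 1 August 2009.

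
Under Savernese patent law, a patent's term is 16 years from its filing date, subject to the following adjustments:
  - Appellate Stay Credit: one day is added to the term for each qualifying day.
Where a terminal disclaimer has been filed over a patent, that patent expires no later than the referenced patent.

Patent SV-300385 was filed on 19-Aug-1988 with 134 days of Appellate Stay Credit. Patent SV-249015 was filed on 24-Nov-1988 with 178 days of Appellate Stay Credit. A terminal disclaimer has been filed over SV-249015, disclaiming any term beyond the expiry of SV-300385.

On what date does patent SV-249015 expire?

Natural term of SV-249015:
  Base: filing + 16 years → 24 November 2004.
  Appellate Stay Credit: +178 days → 21 May 2005.
Expiry of referenced patent SV-300385:
  Base: filing + 16 years → 19 August 2004.
  Appellate Stay Credit: +134 days → 31 December 2004.
Terminal disclaimer: SV-249015 expires on the earlier of 21 May 2005 and 31 December 2004.

2004-12-31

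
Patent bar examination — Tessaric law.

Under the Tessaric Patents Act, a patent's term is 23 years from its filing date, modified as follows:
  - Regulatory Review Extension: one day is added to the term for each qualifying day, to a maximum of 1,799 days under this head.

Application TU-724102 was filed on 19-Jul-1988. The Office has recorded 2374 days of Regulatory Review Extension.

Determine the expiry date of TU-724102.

2016-06-21

Base term: filing date + 23 years → 19 July 2011.
Regulatory Review Extension: 2374 days claimed exceeds the 1799-day cap, so +1799 days → 21 June 2016.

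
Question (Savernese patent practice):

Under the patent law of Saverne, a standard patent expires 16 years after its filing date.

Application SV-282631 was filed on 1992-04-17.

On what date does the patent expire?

Filing date + 16 years → 17 April 2008.

April 17, 2008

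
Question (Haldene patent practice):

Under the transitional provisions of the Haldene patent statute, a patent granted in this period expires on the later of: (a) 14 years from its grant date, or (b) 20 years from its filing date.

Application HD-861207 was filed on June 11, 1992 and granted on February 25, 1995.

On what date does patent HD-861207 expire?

June 11, 2012

(a) grant + 14 years → 25 February 2009.
(b) filing + 20 years → 11 June 2012.
Later of the two: 11 June 2012.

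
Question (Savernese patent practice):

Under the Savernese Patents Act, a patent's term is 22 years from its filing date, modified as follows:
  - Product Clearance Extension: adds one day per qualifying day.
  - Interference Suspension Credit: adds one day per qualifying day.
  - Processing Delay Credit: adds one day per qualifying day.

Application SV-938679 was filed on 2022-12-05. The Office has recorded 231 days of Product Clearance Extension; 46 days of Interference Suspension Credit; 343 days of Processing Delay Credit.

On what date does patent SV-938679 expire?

Base term: filing date + 22 years → 5 December 2044.
Product Clearance Extension: +231 days → 24 July 2045.
Interference Suspension Credit: +46 days → 8 September 2045.
Processing Delay Credit: +343 days → 17 August 2046.

August 17, 2046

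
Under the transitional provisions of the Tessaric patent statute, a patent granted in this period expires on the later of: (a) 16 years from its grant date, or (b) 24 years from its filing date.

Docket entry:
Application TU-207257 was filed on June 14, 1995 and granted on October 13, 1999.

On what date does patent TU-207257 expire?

(a) grant + 16 years → 13 October 2015.
(b) filing + 24 years → 14 June 2019.
Later of the two: 14 June 2019.

June 14, 2019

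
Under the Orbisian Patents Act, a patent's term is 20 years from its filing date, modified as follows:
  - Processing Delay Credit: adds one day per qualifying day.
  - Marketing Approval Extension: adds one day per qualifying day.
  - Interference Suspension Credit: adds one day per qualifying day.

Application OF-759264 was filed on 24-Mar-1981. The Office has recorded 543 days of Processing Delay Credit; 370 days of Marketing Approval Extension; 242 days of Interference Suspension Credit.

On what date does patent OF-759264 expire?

2004-05-22

Base term: filing date + 20 years → 24 March 2001.
Processing Delay Credit: +543 days → 18 September 2002.
Marketing Approval Extension: +370 days → 23 September 2003.
Interference Suspension Credit: +242 days → 22 May 2004.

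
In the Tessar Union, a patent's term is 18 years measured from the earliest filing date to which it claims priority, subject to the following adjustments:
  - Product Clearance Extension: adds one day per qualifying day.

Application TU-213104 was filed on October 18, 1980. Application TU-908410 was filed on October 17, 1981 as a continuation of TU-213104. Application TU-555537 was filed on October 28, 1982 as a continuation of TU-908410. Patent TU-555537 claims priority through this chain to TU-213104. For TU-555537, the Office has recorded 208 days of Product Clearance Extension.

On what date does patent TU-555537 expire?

1999-05-14

Earliest priority filing: 18 October 1980.
Base term: 18 October 1980 + 18 years → 18 October 1998.
Product Clearance Extension: +208 days → 14 May 1999.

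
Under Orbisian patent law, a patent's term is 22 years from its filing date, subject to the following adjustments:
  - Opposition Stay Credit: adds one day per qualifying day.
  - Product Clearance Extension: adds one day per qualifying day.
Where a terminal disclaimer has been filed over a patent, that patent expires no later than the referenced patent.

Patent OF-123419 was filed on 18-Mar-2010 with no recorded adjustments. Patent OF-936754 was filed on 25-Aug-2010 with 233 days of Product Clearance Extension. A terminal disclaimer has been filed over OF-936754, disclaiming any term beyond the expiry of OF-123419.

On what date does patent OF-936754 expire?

March 18, 2032

Natural term of OF-936754:
  Base: filing + 22 years → 25 August 2032.
  Product Clearance Extension: +233 days → 15 April 2033.
Expiry of referenced patent OF-123419:
  Base: filing + 22 years → 18 March 2032.
Terminal disclaimer: OF-936754 expires on the earlier of 15 April 2033 and 18 March 2032.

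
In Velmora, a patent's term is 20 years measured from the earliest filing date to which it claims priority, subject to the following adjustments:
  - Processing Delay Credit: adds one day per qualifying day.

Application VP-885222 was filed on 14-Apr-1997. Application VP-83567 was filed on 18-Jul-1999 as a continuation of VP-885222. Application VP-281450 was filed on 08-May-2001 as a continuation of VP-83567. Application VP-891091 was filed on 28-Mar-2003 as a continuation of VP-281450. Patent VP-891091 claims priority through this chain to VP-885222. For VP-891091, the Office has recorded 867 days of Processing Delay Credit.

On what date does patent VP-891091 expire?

Earliest priority filing: 14 April 1997.
Base term: 14 April 1997 + 20 years → 14 April 2017.
Processing Delay Credit: +867 days → 29 August 2019.

August 29, 2019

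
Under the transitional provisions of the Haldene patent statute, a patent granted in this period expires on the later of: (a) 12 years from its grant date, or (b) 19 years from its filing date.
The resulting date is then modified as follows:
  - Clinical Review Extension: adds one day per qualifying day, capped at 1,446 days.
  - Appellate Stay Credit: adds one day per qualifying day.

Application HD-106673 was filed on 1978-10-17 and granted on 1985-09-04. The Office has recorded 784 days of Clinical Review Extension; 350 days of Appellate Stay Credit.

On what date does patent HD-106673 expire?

November 24, 2000

(a) grant + 12 years → 4 September 1997.
(b) filing + 19 years → 17 October 1997.
Later of the two: 17 October 1997.
Clinical Review Extension: 784 days (within the 1446-day cap) → +784 days → 10 December 1999.
Appellate Stay Credit: +350 days → 24 November 2000.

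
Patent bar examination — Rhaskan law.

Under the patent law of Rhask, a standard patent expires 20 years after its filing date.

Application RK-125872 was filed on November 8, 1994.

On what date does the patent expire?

November 8, 2014

Filing date + 20 years → 8 November 2014.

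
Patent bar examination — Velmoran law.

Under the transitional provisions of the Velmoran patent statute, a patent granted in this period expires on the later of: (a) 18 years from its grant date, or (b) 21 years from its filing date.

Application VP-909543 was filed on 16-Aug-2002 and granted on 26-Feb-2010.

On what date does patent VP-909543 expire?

(a) grant + 18 years → 26 February 2028.
(b) filing + 21 years → 16 August 2023.
Later of the two: 26 February 2028.

2028-02-26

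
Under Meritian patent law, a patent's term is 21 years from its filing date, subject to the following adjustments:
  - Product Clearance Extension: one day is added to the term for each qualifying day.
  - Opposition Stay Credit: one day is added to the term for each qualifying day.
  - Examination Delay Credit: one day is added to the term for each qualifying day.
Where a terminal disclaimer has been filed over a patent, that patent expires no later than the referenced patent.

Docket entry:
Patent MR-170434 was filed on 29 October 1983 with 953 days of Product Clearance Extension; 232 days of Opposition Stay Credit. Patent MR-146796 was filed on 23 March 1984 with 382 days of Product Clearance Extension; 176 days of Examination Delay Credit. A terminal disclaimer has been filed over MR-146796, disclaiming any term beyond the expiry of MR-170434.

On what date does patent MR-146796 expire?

Natural term of MR-146796:
  Base: filing + 21 years → 23 March 2005.
  Product Clearance Extension: +382 days → 9 April 2006.
  Examination Delay Credit: +176 days → 2 October 2006.
Expiry of referenced patent MR-170434:
  Base: filing + 21 years → 29 October 2004.
  Product Clearance Extension: +953 days → 9 June 2007.
  Opposition Stay Credit: +232 days → 27 January 2008.
Terminal disclaimer: MR-146796 expires on the earlier of 2 October 2006 and 27 January 2008.

2006-10-02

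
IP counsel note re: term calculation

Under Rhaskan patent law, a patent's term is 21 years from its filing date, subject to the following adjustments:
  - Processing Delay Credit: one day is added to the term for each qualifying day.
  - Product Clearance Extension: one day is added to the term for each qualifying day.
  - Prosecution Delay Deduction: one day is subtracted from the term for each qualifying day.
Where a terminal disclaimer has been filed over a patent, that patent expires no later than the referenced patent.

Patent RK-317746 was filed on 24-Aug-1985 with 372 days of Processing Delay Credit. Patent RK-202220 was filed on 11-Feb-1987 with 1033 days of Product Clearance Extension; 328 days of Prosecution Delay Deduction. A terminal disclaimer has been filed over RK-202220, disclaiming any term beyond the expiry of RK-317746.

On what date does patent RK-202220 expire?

Natural term of RK-202220:
  Base: filing + 21 years → 11 February 2008.
  Product Clearance Extension: +1033 days → 10 December 2010.
  Prosecution Delay Deduction: −328 days → 16 January 2010.
Expiry of referenced patent RK-317746:
  Base: filing + 21 years → 24 August 2006.
  Processing Delay Credit: +372 days → 31 August 2007.
Terminal disclaimer: RK-202220 expires on the earlier of 16 January 2010 and 31 August 2007.

2007-08-31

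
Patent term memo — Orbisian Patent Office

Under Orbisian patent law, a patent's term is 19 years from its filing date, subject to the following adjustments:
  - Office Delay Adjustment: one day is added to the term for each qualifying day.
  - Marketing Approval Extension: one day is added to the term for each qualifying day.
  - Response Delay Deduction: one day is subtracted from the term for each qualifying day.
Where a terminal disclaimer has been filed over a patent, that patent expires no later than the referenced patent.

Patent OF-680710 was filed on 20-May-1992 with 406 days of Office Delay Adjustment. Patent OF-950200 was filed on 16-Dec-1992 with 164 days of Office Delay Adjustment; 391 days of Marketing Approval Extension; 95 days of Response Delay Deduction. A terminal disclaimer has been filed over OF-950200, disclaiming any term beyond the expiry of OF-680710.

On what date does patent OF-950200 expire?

Natural term of OF-950200:
  Base: filing + 19 years → 16 December 2011.
  Office Delay Adjustment: +164 days → 28 May 2012.
  Marketing Approval Extension: +391 days → 23 June 2013.
  Response Delay Deduction: −95 days → 20 March 2013.
Expiry of referenced patent OF-680710:
  Base: filing + 19 years → 20 May 2011.
  Office Delay Adjustment: +406 days → 29 June 2012.
Terminal disclaimer: OF-950200 expires on the earlier of 20 March 2013 and 29 June 2012.

June 29, 2012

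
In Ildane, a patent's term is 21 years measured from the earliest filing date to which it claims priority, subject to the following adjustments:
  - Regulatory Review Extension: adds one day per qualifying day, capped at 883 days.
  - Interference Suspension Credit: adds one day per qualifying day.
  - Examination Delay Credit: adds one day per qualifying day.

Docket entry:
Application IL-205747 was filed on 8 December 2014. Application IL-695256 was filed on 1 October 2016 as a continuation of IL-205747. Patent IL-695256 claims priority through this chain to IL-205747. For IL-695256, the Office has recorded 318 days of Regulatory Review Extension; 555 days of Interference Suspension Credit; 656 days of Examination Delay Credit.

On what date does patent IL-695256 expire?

Earliest priority filing: 8 December 2014.
Base term: 8 December 2014 + 21 years → 8 December 2035.
Regulatory Review Extension: 318 days (within the 883-day cap) → +318 days → 21 October 2036.
Interference Suspension Credit: +555 days → 29 April 2038.
Examination Delay Credit: +656 days → 14 February 2040.

February 14, 2040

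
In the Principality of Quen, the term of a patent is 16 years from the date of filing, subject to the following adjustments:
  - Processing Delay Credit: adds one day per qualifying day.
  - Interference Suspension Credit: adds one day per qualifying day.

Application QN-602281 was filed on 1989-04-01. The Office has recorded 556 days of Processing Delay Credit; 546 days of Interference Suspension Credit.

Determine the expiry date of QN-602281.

Base term: filing date + 16 years → 1 April 2005.
Processing Delay Credit: +556 days → 9 October 2006.
Interference Suspension Credit: +546 days → 7 April 2008.

2008-04-07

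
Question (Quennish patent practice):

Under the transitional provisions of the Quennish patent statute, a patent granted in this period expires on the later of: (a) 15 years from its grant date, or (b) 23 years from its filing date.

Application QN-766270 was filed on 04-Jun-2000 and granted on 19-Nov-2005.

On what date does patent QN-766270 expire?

2023-06-04

(a) grant + 15 years → 19 November 2020.
(b) filing + 23 years → 4 June 2023.
Later of the two: 4 June 2023.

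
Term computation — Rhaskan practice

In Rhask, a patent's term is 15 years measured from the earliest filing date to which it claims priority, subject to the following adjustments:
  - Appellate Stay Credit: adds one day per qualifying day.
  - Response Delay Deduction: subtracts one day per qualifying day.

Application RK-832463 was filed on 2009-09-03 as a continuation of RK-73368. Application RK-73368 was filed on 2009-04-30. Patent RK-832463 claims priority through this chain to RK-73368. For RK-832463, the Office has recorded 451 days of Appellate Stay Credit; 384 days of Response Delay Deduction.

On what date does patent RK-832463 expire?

Earliest priority filing: 30 April 2009.
Base term: 30 April 2009 + 15 years → 30 April 2024.
Appellate Stay Credit: +451 days → 25 July 2025.
Response Delay Deduction: −384 days → 6 July 2024.

2024-07-06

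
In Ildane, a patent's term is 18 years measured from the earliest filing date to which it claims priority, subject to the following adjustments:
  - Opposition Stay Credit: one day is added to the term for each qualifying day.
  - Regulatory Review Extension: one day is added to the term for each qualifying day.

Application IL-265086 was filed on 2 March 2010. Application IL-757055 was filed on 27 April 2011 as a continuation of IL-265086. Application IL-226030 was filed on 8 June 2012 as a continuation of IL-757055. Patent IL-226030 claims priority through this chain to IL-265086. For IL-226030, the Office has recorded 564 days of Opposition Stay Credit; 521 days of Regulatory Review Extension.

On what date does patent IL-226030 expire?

2031-02-20

Earliest priority filing: 2 March 2010.
Base term: 2 March 2010 + 18 years → 2 March 2028.
Opposition Stay Credit: +564 days → 17 September 2029.
Regulatory Review Extension: +521 days → 20 February 2031.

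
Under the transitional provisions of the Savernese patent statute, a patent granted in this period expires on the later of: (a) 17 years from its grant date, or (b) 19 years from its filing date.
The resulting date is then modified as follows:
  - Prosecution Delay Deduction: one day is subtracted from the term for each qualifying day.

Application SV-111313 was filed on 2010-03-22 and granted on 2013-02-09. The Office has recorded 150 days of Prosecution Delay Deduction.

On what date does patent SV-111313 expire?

September 12, 2029

(a) grant + 17 years → 9 February 2030.
(b) filing + 19 years → 22 March 2029.
Later of the two: 9 February 2030.
Prosecution Delay Deduction: −150 days → 12 September 2029.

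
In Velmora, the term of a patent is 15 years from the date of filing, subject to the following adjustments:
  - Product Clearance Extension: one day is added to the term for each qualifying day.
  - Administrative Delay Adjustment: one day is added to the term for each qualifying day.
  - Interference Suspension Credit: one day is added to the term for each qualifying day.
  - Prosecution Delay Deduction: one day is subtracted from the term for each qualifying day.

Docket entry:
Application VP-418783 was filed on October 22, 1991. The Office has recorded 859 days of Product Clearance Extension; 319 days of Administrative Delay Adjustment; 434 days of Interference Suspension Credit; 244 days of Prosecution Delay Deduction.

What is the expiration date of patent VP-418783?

July 21, 2010

Base term: filing date + 15 years → 22 October 2006.
Product Clearance Extension: +859 days → 27 February 2009.
Administrative Delay Adjustment: +319 days → 12 January 2010.
Interference Suspension Credit: +434 days → 22 March 2011.
Prosecution Delay Deduction: −244 days → 21 July 2010.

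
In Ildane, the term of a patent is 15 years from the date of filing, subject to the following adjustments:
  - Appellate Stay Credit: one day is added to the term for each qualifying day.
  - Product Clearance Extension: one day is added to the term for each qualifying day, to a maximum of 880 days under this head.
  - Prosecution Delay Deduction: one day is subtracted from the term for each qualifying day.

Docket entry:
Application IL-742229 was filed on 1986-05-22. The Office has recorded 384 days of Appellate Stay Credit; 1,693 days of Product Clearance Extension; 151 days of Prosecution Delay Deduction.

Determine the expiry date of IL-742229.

Base term: filing date + 15 years → 22 May 2001.
Appellate Stay Credit: +384 days → 10 June 2002.
Product Clearance Extension: 1693 days claimed exceeds the 880-day cap, so +880 days → 6 November 2004.
Prosecution Delay Deduction: −151 days → 8 June 2004.

June 8, 2004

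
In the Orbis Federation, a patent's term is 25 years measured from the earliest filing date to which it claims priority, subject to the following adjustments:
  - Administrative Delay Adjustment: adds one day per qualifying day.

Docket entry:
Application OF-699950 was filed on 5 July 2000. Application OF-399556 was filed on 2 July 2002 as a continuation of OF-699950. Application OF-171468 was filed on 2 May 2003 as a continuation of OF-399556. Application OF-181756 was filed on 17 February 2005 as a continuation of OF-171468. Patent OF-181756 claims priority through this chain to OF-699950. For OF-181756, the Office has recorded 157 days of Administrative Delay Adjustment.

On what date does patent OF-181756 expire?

2025-12-09

Earliest priority filing: 5 July 2000.
Base term: 5 July 2000 + 25 years → 5 July 2025.
Administrative Delay Adjustment: +157 days → 9 December 2025.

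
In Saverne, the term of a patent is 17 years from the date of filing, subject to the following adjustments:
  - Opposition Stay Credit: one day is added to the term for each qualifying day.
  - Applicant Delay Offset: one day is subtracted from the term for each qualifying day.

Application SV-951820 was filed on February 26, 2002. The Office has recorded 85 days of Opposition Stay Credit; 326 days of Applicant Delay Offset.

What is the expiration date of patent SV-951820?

Base term: filing date + 17 years → 26 February 2019.
Opposition Stay Credit: +85 days → 22 May 2019.
Applicant Delay Offset: −326 days → 30 June 2018.

2018-06-30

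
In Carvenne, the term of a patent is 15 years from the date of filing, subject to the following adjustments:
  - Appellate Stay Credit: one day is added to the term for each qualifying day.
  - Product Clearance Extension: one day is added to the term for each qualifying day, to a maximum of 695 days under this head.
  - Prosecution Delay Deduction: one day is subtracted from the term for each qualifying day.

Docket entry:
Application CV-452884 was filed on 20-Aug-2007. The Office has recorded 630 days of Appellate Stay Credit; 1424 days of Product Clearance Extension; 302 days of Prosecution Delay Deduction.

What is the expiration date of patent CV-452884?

2025-06-08

Base term: filing date + 15 years → 20 August 2022.
Appellate Stay Credit: +630 days → 11 May 2024.
Product Clearance Extension: 1424 days claimed exceeds the 695-day cap, so +695 days → 6 April 2026.
Prosecution Delay Deduction: −302 days → 8 June 2025.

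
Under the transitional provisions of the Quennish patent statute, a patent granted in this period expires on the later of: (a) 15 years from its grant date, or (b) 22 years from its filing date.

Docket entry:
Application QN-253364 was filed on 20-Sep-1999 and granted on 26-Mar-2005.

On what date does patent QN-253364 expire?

September 20, 2021

(a) grant + 15 years → 26 March 2020.
(b) filing + 22 years → 20 September 2021.
Later of the two: 20 September 2021.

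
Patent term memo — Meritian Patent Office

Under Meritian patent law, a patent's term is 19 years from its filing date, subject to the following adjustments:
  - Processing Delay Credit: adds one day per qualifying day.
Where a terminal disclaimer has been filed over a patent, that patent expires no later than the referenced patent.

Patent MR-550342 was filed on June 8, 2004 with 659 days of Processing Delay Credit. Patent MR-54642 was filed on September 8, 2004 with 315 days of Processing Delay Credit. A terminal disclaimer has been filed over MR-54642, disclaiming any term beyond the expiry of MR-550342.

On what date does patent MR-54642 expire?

July 19, 2024

Natural term of MR-54642:
  Base: filing + 19 years → 8 September 2023.
  Processing Delay Credit: +315 days → 19 July 2024.
Expiry of referenced patent MR-550342:
  Base: filing + 19 years → 8 June 2023.
  Processing Delay Credit: +659 days → 28 March 2025.
Terminal disclaimer: MR-54642 expires on the earlier of 19 July 2024 and 28 March 2025.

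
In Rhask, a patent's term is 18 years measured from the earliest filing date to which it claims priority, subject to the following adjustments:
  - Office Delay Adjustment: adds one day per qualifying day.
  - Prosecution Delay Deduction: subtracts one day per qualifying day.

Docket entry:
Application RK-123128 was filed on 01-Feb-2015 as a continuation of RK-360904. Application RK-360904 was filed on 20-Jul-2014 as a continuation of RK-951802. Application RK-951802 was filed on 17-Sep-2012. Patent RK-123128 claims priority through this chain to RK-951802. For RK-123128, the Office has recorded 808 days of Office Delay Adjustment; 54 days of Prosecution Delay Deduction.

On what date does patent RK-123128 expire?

Earliest priority filing: 17 September 2012.
Base term: 17 September 2012 + 18 years → 17 September 2030.
Office Delay Adjustment: +808 days → 3 December 2032.
Prosecution Delay Deduction: −54 days → 10 October 2032.

October 10, 2032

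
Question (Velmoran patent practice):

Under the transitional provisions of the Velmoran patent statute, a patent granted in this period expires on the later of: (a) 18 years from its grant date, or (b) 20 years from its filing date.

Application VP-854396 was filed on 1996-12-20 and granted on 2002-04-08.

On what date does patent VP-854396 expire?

April 8, 2020

(a) grant + 18 years → 8 April 2020.
(b) filing + 20 years → 20 December 2016.
Later of the two: 8 April 2020.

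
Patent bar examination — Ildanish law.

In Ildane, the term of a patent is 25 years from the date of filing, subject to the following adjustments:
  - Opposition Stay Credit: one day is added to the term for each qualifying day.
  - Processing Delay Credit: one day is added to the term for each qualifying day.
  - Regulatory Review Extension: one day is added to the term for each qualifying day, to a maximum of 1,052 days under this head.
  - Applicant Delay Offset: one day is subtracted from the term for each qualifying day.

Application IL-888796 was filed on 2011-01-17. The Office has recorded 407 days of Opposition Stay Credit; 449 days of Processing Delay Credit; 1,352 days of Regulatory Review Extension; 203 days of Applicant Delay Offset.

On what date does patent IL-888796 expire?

2040-09-17

Base term: filing date + 25 years → 17 January 2036.
Opposition Stay Credit: +407 days → 27 February 2037.
Processing Delay Credit: +449 days → 22 May 2038.
Regulatory Review Extension: 1352 days claimed exceeds the 1052-day cap, so +1052 days → 8 April 2041.
Applicant Delay Offset: −203 days → 17 September 2040.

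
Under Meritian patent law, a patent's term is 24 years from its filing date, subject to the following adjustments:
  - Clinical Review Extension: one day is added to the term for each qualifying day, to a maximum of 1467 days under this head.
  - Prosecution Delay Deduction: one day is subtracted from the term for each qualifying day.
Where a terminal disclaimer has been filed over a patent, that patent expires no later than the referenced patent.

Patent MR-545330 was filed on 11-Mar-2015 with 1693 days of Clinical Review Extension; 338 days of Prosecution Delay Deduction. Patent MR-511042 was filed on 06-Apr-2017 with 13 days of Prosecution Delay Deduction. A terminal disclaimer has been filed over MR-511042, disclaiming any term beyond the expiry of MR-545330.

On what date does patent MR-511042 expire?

Natural term of MR-511042:
  Base: filing + 24 years → 6 April 2041.
  Prosecution Delay Deduction: −13 days → 24 March 2041.
Expiry of referenced patent MR-545330:
  Base: filing + 24 years → 11 March 2039.
  Clinical Review Extension: 1693 days claimed exceeds the 1467-day cap, so +1467 days → 17 March 2043.
  Prosecution Delay Deduction: −338 days → 13 April 2042.
Terminal disclaimer: MR-511042 expires on the earlier of 24 March 2041 and 13 April 2042.

2041-03-24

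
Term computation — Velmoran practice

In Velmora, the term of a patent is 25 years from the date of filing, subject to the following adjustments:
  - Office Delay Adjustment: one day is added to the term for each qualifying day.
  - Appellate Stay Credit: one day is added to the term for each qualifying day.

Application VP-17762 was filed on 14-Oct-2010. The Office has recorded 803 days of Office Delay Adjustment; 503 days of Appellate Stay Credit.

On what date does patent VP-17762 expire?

Base term: filing date + 25 years → 14 October 2035.
Office Delay Adjustment: +803 days → 25 December 2037.
Appellate Stay Credit: +503 days → 12 May 2039.

2039-05-12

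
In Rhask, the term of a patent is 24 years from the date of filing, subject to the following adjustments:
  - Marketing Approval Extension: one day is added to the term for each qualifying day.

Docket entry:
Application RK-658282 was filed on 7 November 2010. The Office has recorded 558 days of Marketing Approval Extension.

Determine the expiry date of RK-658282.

Base term: filing date + 24 years → 7 November 2034.
Marketing Approval Extension: +558 days → 18 May 2036.

May 18, 2036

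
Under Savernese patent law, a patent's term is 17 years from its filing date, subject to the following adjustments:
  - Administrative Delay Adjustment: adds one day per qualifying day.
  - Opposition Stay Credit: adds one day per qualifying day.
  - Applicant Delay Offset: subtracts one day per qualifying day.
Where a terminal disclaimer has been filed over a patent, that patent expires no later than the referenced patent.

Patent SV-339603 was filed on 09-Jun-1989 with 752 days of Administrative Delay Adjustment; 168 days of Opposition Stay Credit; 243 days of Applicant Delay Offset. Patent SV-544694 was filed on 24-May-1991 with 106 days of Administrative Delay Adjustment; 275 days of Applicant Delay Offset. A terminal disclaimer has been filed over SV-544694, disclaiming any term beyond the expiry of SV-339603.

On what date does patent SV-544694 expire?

December 7, 2007

Natural term of SV-544694:
  Base: filing + 17 years → 24 May 2008.
  Administrative Delay Adjustment: +106 days → 7 September 2008.
  Applicant Delay Offset: −275 days → 7 December 2007.
Expiry of referenced patent SV-339603:
  Base: filing + 17 years → 9 June 2006.
  Administrative Delay Adjustment: +752 days → 30 June 2008.
  Opposition Stay Credit: +168 days → 15 December 2008.
  Applicant Delay Offset: −243 days → 16 April 2008.
Terminal disclaimer: SV-544694 expires on the earlier of 7 December 2007 and 16 April 2008.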